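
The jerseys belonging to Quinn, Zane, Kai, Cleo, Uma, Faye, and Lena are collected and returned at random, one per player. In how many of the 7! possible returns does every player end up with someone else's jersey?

This is the derangement count D_7: permutations of 7 items with no fixed point.
By inclusion–exclusion this is Σ_{j=0}^{7} (−1)^j C(7,j)·(7−j)!.
Computing: 5040 − 5040 + 2520 − 840 + 210 − 42 + 7 − 1 = 1854.

1854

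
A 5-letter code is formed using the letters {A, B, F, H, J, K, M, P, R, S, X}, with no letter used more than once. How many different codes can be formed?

With no repetition, fill the 5 letters in order: 11 choices, then 10, down to 7.
That product is 11 × 10 × 9 × 8 × 7 = 55440.

55440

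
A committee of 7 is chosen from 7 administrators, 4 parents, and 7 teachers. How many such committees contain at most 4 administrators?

30591

Split by how many administrators are chosen (0 through 4).
Sum: C(7,0)·C(11,7) + C(7,1)·C(11,6) + C(7,2)·C(11,5) + C(7,3)·C(11,4) + C(7,4)·C(11,3) = 330 + 3234 + 9702 + 11550 + 5775 = 30591.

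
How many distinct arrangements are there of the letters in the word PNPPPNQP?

The 8 letters of PNPPPNQP have repeats: N appearing twice and P appearing 5 times.
The number of distinct arrangements is 8!/(5!·2!) = 40320/240 = 168.

168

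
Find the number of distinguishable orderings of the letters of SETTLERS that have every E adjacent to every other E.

Treat the 2 copies of E as a single block. The multiset to arrange is then {EE, L, R, S, S, T, T}, 7 items in all.
That gives (7)!/(2!·2!) = 1260 arrangements.

1260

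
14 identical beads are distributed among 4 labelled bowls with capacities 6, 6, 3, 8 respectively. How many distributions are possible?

143

Without the upper bounds there are C(17,3) = 680 ways to split 14 among 4 bowls.
Subtract solutions that violate a single cap (substitute x_i' = x_i − (cap_i+1)): x_1 ≥ 7 gives C(10,3) = 120; x_2 ≥ 7 gives C(10,3) = 120; x_3 ≥ 4 gives C(13,3) = 286; x_4 ≥ 9 gives C(8,3) = 56. Together 582.
Add back pairs where two caps are both exceeded: 1 + 20 + 0 + 20 + 0 + 4 = 45.
By inclusion–exclusion the count is 680 − 582 + 45 = 143.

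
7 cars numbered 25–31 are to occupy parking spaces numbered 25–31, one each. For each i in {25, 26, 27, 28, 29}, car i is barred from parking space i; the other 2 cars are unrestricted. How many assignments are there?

Let Aᵢ (for 25 ≤ i ≤ 29) be the placements that put car i in its forbidden parking space. Any j of these fix j positions, leaving (7−j)! ways to fill the rest, and there are C(5,j) ways to pick which j.
By inclusion–exclusion, the number of valid placements is Σ_{j=0}^{5} (−1)^j C(5,j)·(7−j)!.
Computing: 5040 − 3600 + 1200 − 240 + 30 − 2 = 2428.

2428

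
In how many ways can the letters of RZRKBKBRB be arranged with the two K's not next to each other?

Total arrangements of RZRKBKBRB: 9!/(3!·3!·2!) = 5040.
Arrangements with the K's together: treat KK as one letter, giving (8)!/(3!·3!) = 1120.
Subtracting, 5040 − 1120 = 3920 arrangements keep the K's apart.

3920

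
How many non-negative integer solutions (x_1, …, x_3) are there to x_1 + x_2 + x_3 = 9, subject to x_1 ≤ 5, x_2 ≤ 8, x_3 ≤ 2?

17

Without the upper bounds there are C(11,2) = 55 ways to split 9 among 3 variables.
Subtract solutions that violate a single cap (substitute x_i' = x_i − (cap_i+1)): x_1 ≥ 6 gives C(5,2) = 10; x_2 ≥ 9 gives C(2,2) = 1; x_3 ≥ 3 gives C(8,2) = 28. Together 39.
Add back pairs where two caps are both exceeded: 0 + 1 + 0 = 1.
By inclusion–exclusion the count is 55 − 39 + 1 = 17.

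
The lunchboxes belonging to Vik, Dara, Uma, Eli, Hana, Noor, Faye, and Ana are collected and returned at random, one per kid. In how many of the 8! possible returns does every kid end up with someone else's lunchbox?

Let Aᵢ be the assignments in which kid i gets their own lunchbox. We want the size of the complement of A₁∪…∪A_8.
By inclusion–exclusion this is Σ_{j=0}^{8} (−1)^j C(8,j)·(8−j)!.
Computing: 40320 − 40320 + 20160 − 6720 + 1680 − 336 + 56 − 8 + 1 = 14833.

14833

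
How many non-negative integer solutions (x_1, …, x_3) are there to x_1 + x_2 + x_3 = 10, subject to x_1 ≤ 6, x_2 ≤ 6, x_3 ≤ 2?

By stars and bars, unrestricted non-negative solutions to x_1+…+x_3 = 10 number C(10+2,2) = 66.
Subtract solutions that violate a single cap (substitute x_i' = x_i − (cap_i+1)): x_1 ≥ 7 gives C(5,2) = 10; x_2 ≥ 7 gives C(5,2) = 10; x_3 ≥ 3 gives C(9,2) = 36. Together 56.
Add back pairs where two caps are both exceeded: 0 + 1 + 1 = 2.
By inclusion–exclusion the count is 66 − 56 + 2 = 12.

12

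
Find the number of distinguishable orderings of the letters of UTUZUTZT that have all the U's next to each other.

60

Treat the 3 copies of U as a single block. The multiset to arrange is then {UUU, T, T, T, Z, Z}, 6 items in all.
That gives (6)!/(3!·2!) = 60 arrangements.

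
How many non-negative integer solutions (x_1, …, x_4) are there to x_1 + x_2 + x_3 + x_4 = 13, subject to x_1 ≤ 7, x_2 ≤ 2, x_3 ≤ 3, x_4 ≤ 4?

19

Without the upper bounds there are C(16,3) = 560 ways to split 13 among 4 variables.
Subtract solutions that violate a single cap (substitute x_i' = x_i − (cap_i+1)): x_1 ≥ 8 gives C(8,3) = 56; x_2 ≥ 3 gives C(13,3) = 286; x_3 ≥ 4 gives C(12,3) = 220; x_4 ≥ 5 gives C(11,3) = 165. Together 727.
Add back pairs where two caps are both exceeded: 10 + 4 + 1 + 84 + 56 + 35 = 190.
Subtract triples: 0 + 0 + 0 + 4 = 4.
By inclusion–exclusion the count is 560 − 727 + 190 − 4 = 19.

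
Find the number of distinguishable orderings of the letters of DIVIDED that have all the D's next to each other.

60

Treat the 3 copies of D as a single block. The multiset to arrange is then {DDD, E, I, I, V}, 5 items in all.
That gives (5)!/(2!) = 60 arrangements.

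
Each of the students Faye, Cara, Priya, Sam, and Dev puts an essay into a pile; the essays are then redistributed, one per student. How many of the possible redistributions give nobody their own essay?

44

This is the derangement count D_5: permutations of 5 items with no fixed point.
By inclusion–exclusion this is Σ_{j=0}^{5} (−1)^j C(5,j)·(5−j)!.
Computing: 120 − 120 + 60 − 20 + 5 − 1 = 44.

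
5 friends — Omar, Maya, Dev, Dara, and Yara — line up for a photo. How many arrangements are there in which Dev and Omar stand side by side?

48

Glue Dev and Omar into one block (2 internal orders), leaving 4 units to arrange in a row.
That gives 2 × 4! = 2 × 24 = 48.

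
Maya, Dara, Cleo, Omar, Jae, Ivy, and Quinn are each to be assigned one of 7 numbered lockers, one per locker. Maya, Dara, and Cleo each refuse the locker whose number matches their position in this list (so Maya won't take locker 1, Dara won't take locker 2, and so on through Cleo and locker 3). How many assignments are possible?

3216

Let Aᵢ (for i ∈ {1, 2, 3}) be the placements that put person i in their forbidden locker. Any j of these fix j positions, leaving (7−j)! ways to fill the rest, and there are C(3,j) ways to pick which j.
By inclusion–exclusion, the number of valid placements is Σ_{j=0}^{3} (−1)^j C(3,j)·(7−j)!.
Computing: 5040 − 2160 + 360 − 24 = 3216.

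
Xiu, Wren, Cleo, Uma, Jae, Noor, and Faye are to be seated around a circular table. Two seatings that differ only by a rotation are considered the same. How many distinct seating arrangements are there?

720

Seat Xiu anywhere (absorbing the rotational symmetry), then permute the other 6: (6)! = 720.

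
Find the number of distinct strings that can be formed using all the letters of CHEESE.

Letter multiplicities in CHEESE: C×1, E×3, H×1, S×1.
Dividing 6! = 720 by 3! = 6 for the repeated letters gives 120.

120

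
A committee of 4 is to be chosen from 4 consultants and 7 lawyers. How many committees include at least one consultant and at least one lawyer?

294

Total 4-person selections from all 11: C(11,4) = 330.
Selections missing a whole group: no consultants → C(7,4) = 35; no lawyers → C(4,4) = 1.
Both groups omitted at once is impossible, so 330 − 36 = 294.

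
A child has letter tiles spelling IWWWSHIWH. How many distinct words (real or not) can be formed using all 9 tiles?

3780

IWWWSHIWH has 9 letters with H appearing twice, I appearing twice, and W appearing 4 times.
The number of distinct arrangements is 9!/(4!·2!·2!) = 362880/96 = 3780.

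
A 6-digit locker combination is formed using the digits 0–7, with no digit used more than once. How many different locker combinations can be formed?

20160

Choose and order 6 of the 8 symbols: the first digit has 8 options, the next 7, and so on down to 3.
8 × 7 × 6 × 5 × 4 × 3 = 20160.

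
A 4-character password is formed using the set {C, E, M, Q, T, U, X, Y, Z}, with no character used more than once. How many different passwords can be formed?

With no repetition, fill the 4 characters in order: 9 choices, then 8, down to 6.
9 × 8 × 7 × 6 = 3024.

3024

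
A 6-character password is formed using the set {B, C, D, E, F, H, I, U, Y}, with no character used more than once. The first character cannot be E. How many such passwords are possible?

53760

The first character has 9−1 = 8 choices (anything except E).
The remaining 5 characters are filled from the other 8 symbols without repetition: 8 × 7 × 6 × 5 × 4 = 6720.
Total: 8 × 6720 = 53760.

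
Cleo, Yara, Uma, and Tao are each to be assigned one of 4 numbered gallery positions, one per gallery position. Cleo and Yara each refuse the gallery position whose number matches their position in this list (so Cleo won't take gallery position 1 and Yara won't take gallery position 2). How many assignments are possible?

Let Aᵢ (for i ∈ {1, 2}) be the placements that put person i in their forbidden gallery position. Any j of these fix j positions, leaving (4−j)! ways to fill the rest, and there are C(2,j) ways to pick which j.
By inclusion–exclusion, the number of valid placements is Σ_{j=0}^{2} (−1)^j C(2,j)·(4−j)!.
Computing: 24 − 12 + 2 = 14.

14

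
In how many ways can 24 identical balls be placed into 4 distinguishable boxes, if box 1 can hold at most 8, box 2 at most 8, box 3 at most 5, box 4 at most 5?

10

By stars and bars, unrestricted non-negative solutions to x_1+…+x_4 = 24 number C(24+3,3) = 2925.
Subtract solutions that violate a single cap (substitute x_i' = x_i − (cap_i+1)): x_1 ≥ 9 gives C(18,3) = 816; x_2 ≥ 9 gives C(18,3) = 816; x_3 ≥ 6 gives C(21,3) = 1330; x_4 ≥ 6 gives C(21,3) = 1330. Together 4292.
Add back pairs where two caps are both exceeded: 84 + 220 + 220 + 220 + 220 + 455 = 1419.
Subtract triples: 1 + 1 + 20 + 20 = 42.
By inclusion–exclusion the count is 2925 − 4292 + 1419 − 42 = 10.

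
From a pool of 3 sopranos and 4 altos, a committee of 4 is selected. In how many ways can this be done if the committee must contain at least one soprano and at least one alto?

Total 4-person selections from all 7: C(7,4) = 35.
Subtract selections that omit an entire group: no sopranos → C(4,4) = 1; no altos → C(3,4) = 0.
Both groups omitted at once is impossible, so 35 − 1 = 34.

34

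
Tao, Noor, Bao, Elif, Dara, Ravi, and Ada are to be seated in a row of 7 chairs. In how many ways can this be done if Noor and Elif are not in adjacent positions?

There are 7! = 5040 arrangements in all. If Noor and Elif are adjacent, merging them into one block gives 2·(6)! = 1440 arrangements.
So 5040 − 1440 = 3600 arrangements keep them apart.

3600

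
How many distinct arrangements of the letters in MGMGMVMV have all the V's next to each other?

Treat the 2 copies of V as a single block. The multiset to arrange is then {VV, G, G, M, M, M, M}, 7 items in all.
That gives (7)!/(4!·2!) = 105 arrangements.

105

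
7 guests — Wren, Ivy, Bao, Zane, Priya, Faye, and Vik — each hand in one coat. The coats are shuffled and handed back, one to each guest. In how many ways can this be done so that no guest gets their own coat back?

1854

Let Aᵢ be the assignments in which guest i gets their own coat. We want the size of the complement of A₁∪…∪A_7.
By inclusion–exclusion this is Σ_{j=0}^{7} (−1)^j C(7,j)·(7−j)!.
Computing: 5040 − 5040 + 2520 − 840 + 210 − 42 + 7 − 1 = 1854.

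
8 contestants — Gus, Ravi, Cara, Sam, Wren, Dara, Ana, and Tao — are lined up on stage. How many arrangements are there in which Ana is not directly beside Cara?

There are 8! = 40320 arrangements in all. If Ana and Cara are adjacent, merging them into one block gives 2·(7)! = 10080 arrangements.
So 40320 − 10080 = 30240 arrangements keep them apart.

30240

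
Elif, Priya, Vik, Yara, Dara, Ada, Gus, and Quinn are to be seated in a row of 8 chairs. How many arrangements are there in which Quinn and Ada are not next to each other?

Of the 8! = 40320 arrangements, those with Quinn and Ada adjacent number 2 × 7! = 10080 (treat the pair as a block with 2 internal orders).
Complementary counting: 40320 − 10080 = 30240.

30240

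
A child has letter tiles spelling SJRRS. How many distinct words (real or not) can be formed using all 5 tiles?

30

The 5 letters of SJRRS have repeats: R appearing twice and S appearing twice.
So there are 5! / (2!·2!) = 30 distinguishable arrangements.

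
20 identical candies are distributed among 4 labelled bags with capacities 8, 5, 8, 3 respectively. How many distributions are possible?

Without the upper bounds there are C(23,3) = 1771 ways to split 20 among 4 bags.
Subtract solutions that violate a single cap (substitute x_i' = x_i − (cap_i+1)): x_1 ≥ 9 gives C(14,3) = 364; x_2 ≥ 6 gives C(17,3) = 680; x_3 ≥ 9 gives C(14,3) = 364; x_4 ≥ 4 gives C(19,3) = 969. Together 2377.
Add back pairs where two caps are both exceeded: 56 + 10 + 120 + 56 + 286 + 120 = 648.
Subtract triples: 0 + 4 + 0 + 4 = 8.
By inclusion–exclusion the count is 1771 − 2377 + 648 − 8 = 34.

34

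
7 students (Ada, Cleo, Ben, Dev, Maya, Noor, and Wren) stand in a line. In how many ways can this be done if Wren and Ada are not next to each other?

3600

There are 7! = 5040 arrangements in all. If Wren and Ada are adjacent, merging them into one block gives 2·(6)! = 1440 arrangements.
Complementary counting: 5040 − 1440 = 3600.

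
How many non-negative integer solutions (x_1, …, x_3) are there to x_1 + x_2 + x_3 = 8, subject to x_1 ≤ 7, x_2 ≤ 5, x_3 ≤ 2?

Without the upper bounds there are C(10,2) = 45 ways to split 8 among 3 variables.
Subtract solutions that violate a single cap (substitute x_i' = x_i − (cap_i+1)): x_1 ≥ 8 gives C(2,2) = 1; x_2 ≥ 6 gives C(4,2) = 6; x_3 ≥ 3 gives C(7,2) = 21. Together 28.
No two caps can be exceeded simultaneously, so the pair terms are all 0.
By inclusion–exclusion the count is 45 − 28 + 0 = 17.

17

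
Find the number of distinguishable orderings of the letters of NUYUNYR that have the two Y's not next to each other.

450

There are 7!/(2!·2!·2!) = 630 arrangements of NUYUNYR in total.
Arrangements with the Y's together: treat YY as one letter, giving (6)!/(2!·2!) = 180.
Hence 630 − 180 = 450.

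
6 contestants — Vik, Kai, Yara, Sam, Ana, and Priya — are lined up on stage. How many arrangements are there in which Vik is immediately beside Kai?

Treat {Vik, Kai} as a single unit. There are 5 units to order, and the pair itself can be ordered 2 ways.
That gives 2 × 5! = 2 × 120 = 240.

240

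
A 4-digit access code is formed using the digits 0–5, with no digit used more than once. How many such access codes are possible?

360

This is a permutation of 4 out of 6: P(6,4) = 6!/2!.
6 × 5 × 4 × 3 = 360.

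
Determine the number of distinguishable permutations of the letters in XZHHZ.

XZHHZ has 5 letters with H appearing twice and Z appearing twice.
So there are 5! / (2!·2!) = 30 distinguishable arrangements.

30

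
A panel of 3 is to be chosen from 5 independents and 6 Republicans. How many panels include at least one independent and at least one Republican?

Unrestricted: C(11,3) = 165 ways to pick any 3 of the 11.
Selections missing a whole group: no independents → C(6,3) = 20; no Republicans → C(5,3) = 10.
Both groups omitted at once is impossible, so 165 − 30 = 135.

135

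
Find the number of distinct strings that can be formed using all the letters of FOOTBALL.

FOOTBALL has 8 letters with L appearing twice and O appearing twice.
Dividing 8! = 40320 by 2!·2! = 4 for the repeated letters gives 10080.

10080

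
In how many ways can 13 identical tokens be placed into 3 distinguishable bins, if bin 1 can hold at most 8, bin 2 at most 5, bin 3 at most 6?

Without the upper bounds there are C(15,2) = 105 ways to split 13 among 3 bins.
Subtract solutions that violate a single cap (substitute x_i' = x_i − (cap_i+1)): x_1 ≥ 9 gives C(6,2) = 15; x_2 ≥ 6 gives C(9,2) = 36; x_3 ≥ 7 gives C(8,2) = 28. Together 79.
Add back pairs where two caps are both exceeded: 0 + 0 + 1 = 1.
By inclusion–exclusion the count is 105 − 79 + 1 = 27.

27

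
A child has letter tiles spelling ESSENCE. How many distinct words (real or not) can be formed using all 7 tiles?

Letter multiplicities in ESSENCE: C×1, E×3, N×1, S×2.
So there are 7! / (3!·2!) = 420 distinguishable arrangements.

420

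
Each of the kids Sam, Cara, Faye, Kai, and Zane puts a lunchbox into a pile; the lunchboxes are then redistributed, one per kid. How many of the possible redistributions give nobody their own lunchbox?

This is the derangement count D_5: permutations of 5 items with no fixed point.
By inclusion–exclusion this is Σ_{j=0}^{5} (−1)^j C(5,j)·(5−j)!.
Computing: 120 − 120 + 60 − 20 + 5 − 1 = 44.

44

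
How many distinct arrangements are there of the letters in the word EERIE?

20

EERIE has 5 letters with E appearing 3 times.
The number of distinct arrangements is 5!/(3!) = 120/6 = 20.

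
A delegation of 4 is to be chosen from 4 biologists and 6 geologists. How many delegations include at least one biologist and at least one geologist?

With no constraint there are C(10,4) = 210 possible selections.
Selections missing a whole group: no biologists → C(6,4) = 15; no geologists → C(4,4) = 1.
Both groups omitted at once is impossible, so 210 − 16 = 194.

194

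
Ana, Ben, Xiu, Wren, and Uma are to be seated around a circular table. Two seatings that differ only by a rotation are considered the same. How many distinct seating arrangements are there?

24

Fix one person's seat to break rotational symmetry; the remaining 4 people can be arranged in (4)! = 24 ways.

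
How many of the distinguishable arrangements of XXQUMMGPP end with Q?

With the last slot taken by Q, it remains to arrange the other 8 letters (XXUMMGPP).
Those 8 letters have M appearing twice, P appearing twice, and X appearing twice, giving (8)!/(2!·2!·2!) = 5040.

5040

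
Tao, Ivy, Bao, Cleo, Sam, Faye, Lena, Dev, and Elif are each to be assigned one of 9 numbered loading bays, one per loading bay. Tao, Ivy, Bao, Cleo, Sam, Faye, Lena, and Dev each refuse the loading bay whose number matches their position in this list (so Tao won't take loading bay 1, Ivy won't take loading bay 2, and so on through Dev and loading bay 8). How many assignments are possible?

148329

Let Aᵢ (for 1 ≤ i ≤ 8) be the placements that put person i in their forbidden loading bay. Any j of these fix j positions, leaving (9−j)! ways to fill the rest, and there are C(8,j) ways to pick which j.
By inclusion–exclusion, the number of valid placements is Σ_{j=0}^{8} (−1)^j C(8,j)·(9−j)!.
Computing: 362880 − 322560 + 141120 − 40320 + 8400 − 1344 + 168 − 16 + 1 = 148329.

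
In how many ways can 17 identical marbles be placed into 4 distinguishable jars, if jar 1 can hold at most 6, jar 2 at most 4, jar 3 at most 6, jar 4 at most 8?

108

Without the upper bounds there are C(20,3) = 1140 ways to split 17 among 4 jars.
Subtract solutions that violate a single cap (substitute x_i' = x_i − (cap_i+1)): x_1 ≥ 7 gives C(13,3) = 286; x_2 ≥ 5 gives C(15,3) = 455; x_3 ≥ 7 gives C(13,3) = 286; x_4 ≥ 9 gives C(11,3) = 165. Together 1192.
Add back pairs where two caps are both exceeded: 56 + 20 + 4 + 56 + 20 + 4 = 160.
By inclusion–exclusion the count is 1140 − 1192 + 160 = 108.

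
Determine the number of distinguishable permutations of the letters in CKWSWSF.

1260

CKWSWSF has 7 letters with S appearing twice and W appearing twice.
Dividing 7! = 5040 by 2!·2! = 4 for the repeated letters gives 1260.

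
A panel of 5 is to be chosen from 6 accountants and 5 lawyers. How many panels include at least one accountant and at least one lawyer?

With no constraint there are C(11,5) = 462 possible selections.
Selections missing a whole group: no accountants → C(5,5) = 1; no lawyers → C(6,5) = 6.
Both groups omitted at once is impossible, so 462 − 7 = 455.

455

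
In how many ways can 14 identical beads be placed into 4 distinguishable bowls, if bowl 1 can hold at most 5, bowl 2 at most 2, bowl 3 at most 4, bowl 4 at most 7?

Ignoring the caps, the number of non-negative solutions to x_1+…+x_4 = 14 is C(17,3) = 680.
Subtract solutions that violate a single cap (substitute x_i' = x_i − (cap_i+1)): x_1 ≥ 6 gives C(11,3) = 165; x_2 ≥ 3 gives C(14,3) = 364; x_3 ≥ 5 gives C(12,3) = 220; x_4 ≥ 8 gives C(9,3) = 84. Together 833.
Add back pairs where two caps are both exceeded: 56 + 20 + 1 + 84 + 20 + 4 = 185.
Subtract triples: 1 + 0 + 0 + 0 = 1.
By inclusion–exclusion the count is 680 − 833 + 185 − 1 = 31.

31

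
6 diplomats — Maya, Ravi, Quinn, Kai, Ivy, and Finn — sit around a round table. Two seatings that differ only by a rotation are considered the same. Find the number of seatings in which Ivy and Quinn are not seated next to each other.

All circular seatings of 6 people number (5)! = 120.
Those with Ivy next to Quinn: fuse the pair into one unit and seat 5 units around a circle — 2·(4)! = 48.
Subtracting, 120 − 48 = 72.

72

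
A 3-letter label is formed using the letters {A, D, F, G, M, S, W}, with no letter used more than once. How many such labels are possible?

Choose and order 3 of the 7 symbols: the first letter has 7 options, the next 6, then 5.
That product is 7 × 6 × 5 = 210.

210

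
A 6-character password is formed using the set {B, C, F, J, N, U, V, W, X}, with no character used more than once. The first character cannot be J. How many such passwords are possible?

The first character has 9−1 = 8 choices (anything except J).
The remaining 5 characters are filled from the other 8 symbols without repetition: 8 × 7 × 6 × 5 × 4 = 6720.
Total: 8 × 6720 = 53760.

53760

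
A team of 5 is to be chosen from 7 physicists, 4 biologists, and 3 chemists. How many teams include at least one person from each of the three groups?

1288

With no constraint there are C(14,5) = 2002 possible selections.
Selections missing a whole group: no physicists → C(7,5) = 21; no biologists → C(10,5) = 252; no chemists → C(11,5) = 462.
Add back selections omitting two groups (i.e. drawn from a single group): C(7,5) + C(4,5) + C(3,5) = 21.
By inclusion–exclusion: 2002 − 735 + 21 = 1288.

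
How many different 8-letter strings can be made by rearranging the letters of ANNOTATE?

Letter multiplicities in ANNOTATE: A×2, E×1, N×2, O×1, T×2.
Dividing 8! = 40320 by 2!·2!·2! = 8 for the repeated letters gives 5040.

5040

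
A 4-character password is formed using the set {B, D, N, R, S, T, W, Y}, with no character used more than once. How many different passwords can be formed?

With no repetition, fill the 4 characters in order: 8 choices, then 7, down to 5.
That product is 8 × 7 × 6 × 5 = 1680.

1680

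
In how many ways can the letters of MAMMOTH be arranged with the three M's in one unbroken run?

Treat the 3 copies of M as a single block. The multiset to arrange is then {MMM, A, H, O, T}, 5 items in all.
All 5 items are distinct, so there are (5)! = 120 arrangements.

120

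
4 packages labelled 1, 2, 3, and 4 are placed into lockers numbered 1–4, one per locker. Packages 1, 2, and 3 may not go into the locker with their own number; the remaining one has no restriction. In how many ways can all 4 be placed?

11

Let Aᵢ (for i ∈ {1, 2, 3}) be the placements that put package i in its forbidden locker. Any j of these fix j positions, leaving (4−j)! ways to fill the rest, and there are C(3,j) ways to pick which j.
By inclusion–exclusion, the number of valid placements is Σ_{j=0}^{3} (−1)^j C(3,j)·(4−j)!.
Computing: 24 − 18 + 6 − 1 = 11.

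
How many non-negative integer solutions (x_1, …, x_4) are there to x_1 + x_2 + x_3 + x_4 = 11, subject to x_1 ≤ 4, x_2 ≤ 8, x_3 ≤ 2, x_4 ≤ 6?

Ignoring the caps, the number of non-negative solutions to x_1+…+x_4 = 11 is C(14,3) = 364.
Subtract solutions that violate a single cap (substitute x_i' = x_i − (cap_i+1)): x_1 ≥ 5 gives C(9,3) = 84; x_2 ≥ 9 gives C(5,3) = 10; x_3 ≥ 3 gives C(11,3) = 165; x_4 ≥ 7 gives C(7,3) = 35. Together 294.
Add back pairs where two caps are both exceeded: 0 + 20 + 0 + 0 + 0 + 4 = 24.
By inclusion–exclusion the count is 364 − 294 + 24 = 94.

94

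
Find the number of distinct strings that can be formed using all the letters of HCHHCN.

60

The 6 letters of HCHHCN have repeats: C appearing twice and H appearing 3 times.
The number of distinct arrangements is 6!/(3!·2!) = 720/12 = 60.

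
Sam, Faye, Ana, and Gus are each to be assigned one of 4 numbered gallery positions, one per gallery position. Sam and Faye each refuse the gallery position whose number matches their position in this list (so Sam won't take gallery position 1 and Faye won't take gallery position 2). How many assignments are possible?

Let Aᵢ (for i ∈ {1, 2}) be the placements that put person i in their forbidden gallery position. Any j of these fix j positions, leaving (4−j)! ways to fill the rest, and there are C(2,j) ways to pick which j.
By inclusion–exclusion, the number of valid placements is Σ_{j=0}^{2} (−1)^j C(2,j)·(4−j)!.
Computing: 24 − 12 + 2 = 14.

14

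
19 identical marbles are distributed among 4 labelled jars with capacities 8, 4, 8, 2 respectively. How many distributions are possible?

Ignoring the caps, the number of non-negative solutions to x_1+…+x_4 = 19 is C(22,3) = 1540.
Subtract solutions that violate a single cap (substitute x_i' = x_i − (cap_i+1)): x_1 ≥ 9 gives C(13,3) = 286; x_2 ≥ 5 gives C(17,3) = 680; x_3 ≥ 9 gives C(13,3) = 286; x_4 ≥ 3 gives C(19,3) = 969. Together 2221.
Add back pairs where two caps are both exceeded: 56 + 4 + 120 + 56 + 364 + 120 = 720.
Subtract triples: 0 + 10 + 0 + 10 = 20.
By inclusion–exclusion the count is 1540 − 2221 + 720 − 20 = 19.

19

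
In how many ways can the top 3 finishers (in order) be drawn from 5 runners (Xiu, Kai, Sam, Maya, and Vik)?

60

This is an ordered selection of 3 from 5: P(5,3).
That gives 5 × 4 × 3 = 60.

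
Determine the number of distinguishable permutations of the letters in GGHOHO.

Letter multiplicities in GGHOHO: G×2, H×2, O×2.
Dividing 6! = 720 by 2!·2!·2! = 8 for the repeated letters gives 90.

90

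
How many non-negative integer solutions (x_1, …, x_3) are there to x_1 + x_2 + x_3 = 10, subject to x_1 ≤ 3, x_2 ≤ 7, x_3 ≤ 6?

By stars and bars, unrestricted non-negative solutions to x_1+…+x_3 = 10 number C(10+2,2) = 66.
Subtract solutions that violate a single cap (substitute x_i' = x_i − (cap_i+1)): x_1 ≥ 4 gives C(8,2) = 28; x_2 ≥ 8 gives C(4,2) = 6; x_3 ≥ 7 gives C(5,2) = 10. Together 44.
No two caps can be exceeded simultaneously, so the pair terms are all 0.
By inclusion–exclusion the count is 66 − 44 + 0 = 22.

22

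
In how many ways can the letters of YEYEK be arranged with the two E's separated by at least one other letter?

There are 5!/(2!·2!) = 30 arrangements of YEYEK in total.
If the two E's are adjacent, glue them into one block, leaving 4 items to arrange: (4)!/(2!) = 12 ways.
Subtracting, 30 − 12 = 18 arrangements keep the E's apart.

18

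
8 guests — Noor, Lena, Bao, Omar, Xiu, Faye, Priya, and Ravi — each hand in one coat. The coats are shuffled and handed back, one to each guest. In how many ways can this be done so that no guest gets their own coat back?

Count assignments avoiding every fixed point. For any j of the 8 guests fixed to their own coat, the other 8−j can be arranged in (8−j)! ways.
By inclusion–exclusion this is Σ_{j=0}^{8} (−1)^j C(8,j)·(8−j)!.
Computing: 40320 − 40320 + 20160 − 6720 + 1680 − 336 + 56 − 8 + 1 = 14833.

14833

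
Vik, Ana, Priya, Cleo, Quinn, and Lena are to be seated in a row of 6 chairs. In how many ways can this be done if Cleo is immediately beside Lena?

Glue Cleo and Lena into one block (2 internal orders), leaving 5 units to arrange in a row.
So the count is 2·(5)! = 240.

240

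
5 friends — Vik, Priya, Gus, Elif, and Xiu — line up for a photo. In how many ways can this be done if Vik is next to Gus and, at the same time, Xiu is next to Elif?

24

Treat {Vik,Gus} as one block (2 orders) and {Xiu,Elif} as another (2 orders).
That leaves 3 units to arrange: 2 × 2 × 3! = 4 × 6 = 24.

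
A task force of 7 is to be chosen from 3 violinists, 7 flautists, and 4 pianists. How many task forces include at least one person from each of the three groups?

2982

Total 7-person selections from all 14: C(14,7) = 3432.
Subtract selections that omit an entire group: no violinists → C(11,7) = 330; no flautists → C(7,7) = 1; no pianists → C(10,7) = 120.
Add back selections omitting two groups (i.e. drawn from a single group): C(3,7) + C(7,7) + C(4,7) = 1.
By inclusion–exclusion: 3432 − 451 + 1 = 2982.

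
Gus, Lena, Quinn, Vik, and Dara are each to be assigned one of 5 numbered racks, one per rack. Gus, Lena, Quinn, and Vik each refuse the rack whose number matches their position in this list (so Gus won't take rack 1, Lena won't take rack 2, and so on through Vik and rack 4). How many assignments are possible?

53

Let Aᵢ (for 1 ≤ i ≤ 4) be the placements that put person i in their forbidden rack. Any j of these fix j positions, leaving (5−j)! ways to fill the rest, and there are C(4,j) ways to pick which j.
By inclusion–exclusion, the number of valid placements is Σ_{j=0}^{4} (−1)^j C(4,j)·(5−j)!.
Computing: 120 − 96 + 36 − 8 + 1 = 53.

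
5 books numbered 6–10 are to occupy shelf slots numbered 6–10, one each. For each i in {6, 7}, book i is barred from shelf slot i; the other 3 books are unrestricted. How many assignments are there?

78

Let Aᵢ (for i ∈ {6, 7}) be the placements that put book i in its forbidden shelf slot. Any j of these fix j positions, leaving (5−j)! ways to fill the rest, and there are C(2,j) ways to pick which j.
By inclusion–exclusion, the number of valid placements is Σ_{j=0}^{2} (−1)^j C(2,j)·(5−j)!.
Computing: 120 − 48 + 6 = 78.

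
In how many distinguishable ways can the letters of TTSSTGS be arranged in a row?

TTSSTGS has 7 letters with S appearing 3 times and T appearing 3 times.
Dividing 7! = 5040 by 3!·3! = 36 for the repeated letters gives 140.

140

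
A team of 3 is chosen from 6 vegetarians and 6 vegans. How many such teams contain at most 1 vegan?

Split by how many vegans are chosen (0 through 1).
Sum: C(6,0)·C(6,3) + C(6,1)·C(6,2) = 20 + 90 = 110.

110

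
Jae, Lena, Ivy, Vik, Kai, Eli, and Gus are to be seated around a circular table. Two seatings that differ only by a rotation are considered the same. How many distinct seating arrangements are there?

720

Fix one person's seat to break rotational symmetry; the remaining 6 people can be arranged in (6)! = 720 ways.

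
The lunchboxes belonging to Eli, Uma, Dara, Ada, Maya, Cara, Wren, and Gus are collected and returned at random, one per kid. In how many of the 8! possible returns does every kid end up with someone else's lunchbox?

Count assignments avoiding every fixed point. For any j of the 8 kids fixed to their own lunchbox, the other 8−j can be arranged in (8−j)! ways.
By inclusion–exclusion this is Σ_{j=0}^{8} (−1)^j C(8,j)·(8−j)!.
Computing: 40320 − 40320 + 20160 − 6720 + 1680 − 336 + 56 − 8 + 1 = 14833.

14833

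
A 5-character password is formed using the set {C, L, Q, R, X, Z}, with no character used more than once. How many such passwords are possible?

720

This is a permutation of 5 out of 6: P(6,5) = 6!/1!.
That product is 6 × 5 × 4 × 3 × 2 = 720.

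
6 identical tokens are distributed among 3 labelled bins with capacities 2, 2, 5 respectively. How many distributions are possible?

Ignoring the caps, the number of non-negative solutions to x_1+…+x_3 = 6 is C(8,2) = 28.
Subtract solutions that violate a single cap (substitute x_i' = x_i − (cap_i+1)): x_1 ≥ 3 gives C(5,2) = 10; x_2 ≥ 3 gives C(5,2) = 10; x_3 ≥ 6 gives C(2,2) = 1. Together 21.
Add back pairs where two caps are both exceeded: 1 + 0 + 0 = 1.
By inclusion–exclusion the count is 28 − 21 + 1 = 8.

8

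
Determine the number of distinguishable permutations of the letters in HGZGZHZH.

Letter multiplicities in HGZGZHZH: G×2, H×3, Z×3.
The number of distinct arrangements is 8!/(3!·3!·2!) = 40320/72 = 560.

560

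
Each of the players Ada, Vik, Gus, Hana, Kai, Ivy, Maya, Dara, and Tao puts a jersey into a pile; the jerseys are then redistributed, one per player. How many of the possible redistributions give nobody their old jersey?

133496

Count assignments avoiding every fixed point. For any j of the 9 players fixed to their old jersey, the other 9−j can be arranged in (9−j)! ways.
By inclusion–exclusion this is Σ_{j=0}^{9} (−1)^j C(9,j)·(9−j)!.
Computing: 362880 − 362880 + 181440 − 60480 + 15120 − 3024 + 504 − 72 + 9 − 1 = 133496.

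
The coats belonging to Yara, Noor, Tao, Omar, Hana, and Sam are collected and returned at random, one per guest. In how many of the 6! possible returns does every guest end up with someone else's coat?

Let Aᵢ be the assignments in which guest i gets their own coat. We want the size of the complement of A₁∪…∪A_6.
By inclusion–exclusion this is Σ_{j=0}^{6} (−1)^j C(6,j)·(6−j)!.
Computing: 720 − 720 + 360 − 120 + 30 − 6 + 1 = 265.

265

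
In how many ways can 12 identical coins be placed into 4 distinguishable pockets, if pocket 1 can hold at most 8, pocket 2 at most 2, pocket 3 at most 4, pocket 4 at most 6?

86

Ignoring the caps, the number of non-negative solutions to x_1+…+x_4 = 12 is C(15,3) = 455.
Subtract solutions that violate a single cap (substitute x_i' = x_i − (cap_i+1)): x_1 ≥ 9 gives C(6,3) = 20; x_2 ≥ 3 gives C(12,3) = 220; x_3 ≥ 5 gives C(10,3) = 120; x_4 ≥ 7 gives C(8,3) = 56. Together 416.
Add back pairs where two caps are both exceeded: 1 + 0 + 0 + 35 + 10 + 1 = 47.
By inclusion–exclusion the count is 455 − 416 + 47 = 86.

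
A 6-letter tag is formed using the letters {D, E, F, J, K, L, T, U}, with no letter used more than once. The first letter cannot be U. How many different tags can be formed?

The first letter has 8−1 = 7 choices (anything except U).
The remaining 5 letters are filled from the other 7 symbols without repetition: 7 × 6 × 5 × 4 × 3 = 2520.
Total: 7 × 2520 = 17640.

17640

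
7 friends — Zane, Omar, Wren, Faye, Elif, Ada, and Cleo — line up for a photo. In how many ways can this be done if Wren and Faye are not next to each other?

There are 7! = 5040 arrangements in all. If Wren and Faye are adjacent, merging them into one block gives 2·(6)! = 1440 arrangements.
So 5040 − 1440 = 3600 arrangements keep them apart.

3600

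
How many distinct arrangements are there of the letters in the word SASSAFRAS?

Letter multiplicities in SASSAFRAS: A×3, F×1, R×1, S×4.
The number of distinct arrangements is 9!/(4!·3!) = 362880/144 = 2520.

2520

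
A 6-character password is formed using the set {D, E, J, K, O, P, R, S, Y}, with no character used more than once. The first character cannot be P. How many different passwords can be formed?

The first character has 9−1 = 8 choices (anything except P).
The remaining 5 characters are filled from the other 8 symbols without repetition: 8 × 7 × 6 × 5 × 4 = 6720.
Total: 8 × 6720 = 53760.

53760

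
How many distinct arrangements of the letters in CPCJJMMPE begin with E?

2520

Fix E in the first position and arrange the remaining 8 letters.
Those 8 letters have C appearing twice, J appearing twice, M appearing twice, and P appearing twice, giving (8)!/(2!·2!·2!·2!) = 2520.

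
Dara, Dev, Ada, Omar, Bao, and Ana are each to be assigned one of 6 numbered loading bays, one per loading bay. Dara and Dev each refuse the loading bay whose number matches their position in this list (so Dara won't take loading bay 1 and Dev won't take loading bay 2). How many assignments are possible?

Let Aᵢ (for i ∈ {1, 2}) be the placements that put person i in their forbidden loading bay. Any j of these fix j positions, leaving (6−j)! ways to fill the rest, and there are C(2,j) ways to pick which j.
By inclusion–exclusion, the number of valid placements is Σ_{j=0}^{2} (−1)^j C(2,j)·(6−j)!.
Computing: 720 − 240 + 24 = 504.

504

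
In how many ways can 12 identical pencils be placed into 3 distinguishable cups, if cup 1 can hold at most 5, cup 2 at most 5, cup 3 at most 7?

Without the upper bounds there are C(14,2) = 91 ways to split 12 among 3 cups.
Subtract solutions that violate a single cap (substitute x_i' = x_i − (cap_i+1)): x_1 ≥ 6 gives C(8,2) = 28; x_2 ≥ 6 gives C(8,2) = 28; x_3 ≥ 8 gives C(6,2) = 15. Together 71.
Add back pairs where two caps are both exceeded: 1 + 0 + 0 = 1.
By inclusion–exclusion the count is 91 − 71 + 1 = 21.

21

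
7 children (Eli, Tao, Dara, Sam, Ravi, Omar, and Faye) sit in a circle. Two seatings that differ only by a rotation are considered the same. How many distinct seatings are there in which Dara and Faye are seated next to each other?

Treat {Dara, Faye} as one unit (2 internal orders) and seat the resulting 6 units around the table: (5)! circular arrangements.
So 2 × (5)! = 2 × 120 = 240.

240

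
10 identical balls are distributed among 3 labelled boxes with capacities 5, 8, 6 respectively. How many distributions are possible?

By stars and bars, unrestricted non-negative solutions to x_1+…+x_3 = 10 number C(10+2,2) = 66.
Subtract solutions that violate a single cap (substitute x_i' = x_i − (cap_i+1)): x_1 ≥ 6 gives C(6,2) = 15; x_2 ≥ 9 gives C(3,2) = 3; x_3 ≥ 7 gives C(5,2) = 10. Together 28.
No two caps can be exceeded simultaneously, so the pair terms are all 0.
By inclusion–exclusion the count is 66 − 28 + 0 = 38.

38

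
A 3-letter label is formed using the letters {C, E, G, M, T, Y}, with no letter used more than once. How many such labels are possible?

120

With no repetition, fill the 3 letters in order: 6 choices, then 5, down to 4.
6 × 5 × 4 = 120.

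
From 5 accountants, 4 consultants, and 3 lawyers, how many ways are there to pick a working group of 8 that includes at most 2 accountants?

Split by how many accountants are chosen (0 through 2).
Sum: C(5,0)·C(7,8) + C(5,1)·C(7,7) + C(5,2)·C(7,6) = 0 + 5 + 70 = 75.

75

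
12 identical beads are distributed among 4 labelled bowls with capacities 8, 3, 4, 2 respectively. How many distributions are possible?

41

Ignoring the caps, the number of non-negative solutions to x_1+…+x_4 = 12 is C(15,3) = 455.
Subtract solutions that violate a single cap (substitute x_i' = x_i − (cap_i+1)): x_1 ≥ 9 gives C(6,3) = 20; x_2 ≥ 4 gives C(11,3) = 165; x_3 ≥ 5 gives C(10,3) = 120; x_4 ≥ 3 gives C(12,3) = 220. Together 525.
Add back pairs where two caps are both exceeded: 0 + 0 + 1 + 20 + 56 + 35 = 112.
Subtract triples: 0 + 0 + 0 + 1 = 1.
By inclusion–exclusion the count is 455 − 525 + 112 − 1 = 41.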